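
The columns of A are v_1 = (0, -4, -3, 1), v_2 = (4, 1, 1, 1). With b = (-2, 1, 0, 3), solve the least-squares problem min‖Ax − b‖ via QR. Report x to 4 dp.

x = (-0.0939, -0.2402)

q_1 = v_1/‖v_1‖ = (0, -4, -3, 1)/5.0990 = (0.0000, -0.7845, -0.5883, 0.1961).
r_{12} = q_1·v_2 = -1.1767.
u_2 = v_2 + 1.1767·q_1 = (4.0000, 0.0769, 0.3077, 1.2308).
‖u_2‖ = 4.1971, so q_2 = (0.9530, 0.0183, 0.0733, 0.2932).
Qᵀb = (-0.1961, -1.0080).
Back-substitute: x_2 = -1.0080/4.1971 = -0.2402.
x_1 = (-0.1961 + 1.1767·(-0.2402))/5.0990 = -0.0939.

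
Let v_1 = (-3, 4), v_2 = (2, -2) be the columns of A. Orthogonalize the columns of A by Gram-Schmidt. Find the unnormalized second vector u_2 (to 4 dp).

q_1 = v_1/‖v_1‖ = (-3, 4)/5.0000 = (-0.6000, 0.8000).
r_{12} = q_1·v_2 = -2.8000.
u_2 = v_2 + 2.8000·q_1 = (0.3200, 0.2400).

u_2 = (0.3200, 0.2400)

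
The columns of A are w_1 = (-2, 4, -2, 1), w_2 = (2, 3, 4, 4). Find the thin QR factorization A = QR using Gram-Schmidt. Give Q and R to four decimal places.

Q = [[-0.4000, 0.3483], [0.8000, 0.3543], [-0.4000, 0.6486], [0.2000, 0.5765]], R = [[5.0000, 0.8000], [0.0000, 6.6603]]

q_1 = w_1/‖w_1‖ = (-2, 4, -2, 1)/5.0000 = (-0.4000, 0.8000, -0.4000, 0.2000).
r_{12} = q_1·w_2 = 0.8000.
u_2 = w_2 − 0.8000·q_1 = (2.3200, 2.3600, 4.3200, 3.8400).
‖u_2‖ = 6.6603, so q_2 = (0.3483, 0.3543, 0.6486, 0.5765).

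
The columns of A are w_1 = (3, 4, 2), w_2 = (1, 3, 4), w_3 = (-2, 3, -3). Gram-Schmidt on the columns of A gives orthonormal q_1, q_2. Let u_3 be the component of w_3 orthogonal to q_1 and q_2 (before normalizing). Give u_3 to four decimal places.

w_1 = (3, 4, 2); ‖w_1‖ = 5.3852, so q_1 = (0.5571, 0.7428, 0.3714).
q_1·w_2 = 0.5571·1 + 0.7428·3 + 0.3714·4 = 4.2710.
u_2 = w_2 − 4.2710·q_1 = (-1.3793, -0.1724, 2.4138).
‖u_2‖ = 2.7854, so q_2 = (-0.4952, -0.0619, 0.8666).
q_1·w_3 = 0.5571·(-2) + 0.7428·3 + 0.3714·(-3) = 0.0000; q_2·w_3 = (-0.4952)·(-2) + (-0.0619)·3 + 0.8666·(-3) = -1.7951.
u_3 = w_3 + 0.0000·q_1 + 1.7951·q_2 = (-2.8889, 2.8889, -1.4444).

u_3 = (-2.8889, 2.8889, -1.4444)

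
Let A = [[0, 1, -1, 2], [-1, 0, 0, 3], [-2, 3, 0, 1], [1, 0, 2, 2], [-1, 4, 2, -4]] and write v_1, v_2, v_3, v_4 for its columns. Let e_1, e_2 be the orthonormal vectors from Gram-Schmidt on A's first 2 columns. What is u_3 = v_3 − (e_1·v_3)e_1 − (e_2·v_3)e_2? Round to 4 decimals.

v_1 = (0, -1, -2, 1, -1); ‖v_1‖ = 2.6458, so e_1 = (0.0000, -0.3780, -0.7559, 0.3780, -0.3780).
e_1·v_2 = 0.0000·1 + (-0.3780)·0 + (-0.7559)·3 + 0.3780·0 + (-0.3780)·4 = -3.7796.
u_2 = v_2 + 3.7796·e_1 = (1.0000, -1.4286, 0.1429, 1.4286, 2.5714).
‖u_2‖ = 3.4226, so e_2 = (0.2922, -0.4174, 0.0417, 0.4174, 0.7513).
e_1·v_3 = 0.0000·(-1) + (-0.3780)·0 + (-0.7559)·0 + 0.3780·2 + (-0.3780)·2 = 0.0000; e_2·v_3 = 0.2922·(-1) + (-0.4174)·0 + 0.0417·0 + 0.4174·2 + 0.7513·2 = 2.0452.
u_3 = v_3 + 0.0000·e_1 − 2.0452·e_2 = (-1.5976, 0.8537, -0.0854, 1.1463, 0.4634).

u_3 = (-1.5976, 0.8537, -0.0854, 1.1463, 0.4634)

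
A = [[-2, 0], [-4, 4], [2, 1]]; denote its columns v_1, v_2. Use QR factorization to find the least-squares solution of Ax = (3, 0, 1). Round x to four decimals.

x = (-0.2547, -0.1509)

v_1 = (-2, -4, 2); ‖v_1‖ = 4.8990, so q_1 = (-0.4082, -0.8165, 0.4082).
q_1·v_2 = (-0.4082)·0 + (-0.8165)·4 + 0.4082·1 = -2.8577.
u_2 = v_2 + 2.8577·q_1 = (-1.1667, 1.6667, 2.1667).
‖u_2‖ = 2.9721, so q_2 = (-0.3925, 0.5608, 0.7290).
Qᵀb = (-0.8165, -0.4486).
Back-substitute: x_2 = -0.4486/2.9721 = -0.1509.
x_1 = (-0.8165 + 2.8577·(-0.1509))/4.8990 = -0.2547.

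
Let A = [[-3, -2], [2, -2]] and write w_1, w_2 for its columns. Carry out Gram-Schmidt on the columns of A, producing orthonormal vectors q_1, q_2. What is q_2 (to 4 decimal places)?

q_2 = (-0.5547, -0.8321)

w_1 = (-3, 2); ‖w_1‖ = 3.6056, so q_1 = (-0.8321, 0.5547).
q_1·w_2 = (-0.8321)·(-2) + 0.5547·(-2) = 0.5547.
u_2 = w_2 − 0.5547·q_1 = (-1.5385, -2.3077).
‖u_2‖ = 2.7735, so q_2 = (-0.5547, -0.8321).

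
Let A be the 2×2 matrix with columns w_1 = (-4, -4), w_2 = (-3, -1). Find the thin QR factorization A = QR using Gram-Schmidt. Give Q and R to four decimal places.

Q = [[-0.7071, -0.7071], [-0.7071, 0.7071]], R = [[5.6569, 2.8284], [0.0000, 1.4142]]

w_1 = (-4, -4); ‖w_1‖ = 5.6569, so e_1 = (-0.7071, -0.7071).
e_1·w_2 = (-0.7071)·(-3) + (-0.7071)·(-1) = 2.8284.
u_2 = w_2 − 2.8284·e_1 = (-1.0000, 1.0000).
‖u_2‖ = 1.4142, so e_2 = (-0.7071, 0.7071).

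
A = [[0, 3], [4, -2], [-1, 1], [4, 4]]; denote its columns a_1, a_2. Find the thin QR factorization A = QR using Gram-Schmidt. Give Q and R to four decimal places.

Q = [[0.0000, 0.5618], [0.6963, -0.5334], [-0.1741, 0.2270], [0.6963, 0.5902]], R = [[5.7446, 1.2185], [0.0000, 5.3400]]

e_1 = a_1/‖a_1‖ = (0, 4, -1, 4)/5.7446 = (0.0000, 0.6963, -0.1741, 0.6963).
r_{12} = e_1·a_2 = 1.2185.
u_2 = a_2 − 1.2185·e_1 = (3.0000, -2.8485, 1.2121, 3.1515).
‖u_2‖ = 5.3400, so e_2 = (0.5618, -0.5334, 0.2270, 0.5902).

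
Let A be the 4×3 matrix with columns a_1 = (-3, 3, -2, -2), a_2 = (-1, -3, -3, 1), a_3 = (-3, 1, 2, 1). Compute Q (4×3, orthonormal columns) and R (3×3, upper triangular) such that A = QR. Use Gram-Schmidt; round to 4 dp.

a_1 = (-3, 3, -2, -2); ‖a_1‖ = 5.0990, so e_1 = (-0.5883, 0.5883, -0.3922, -0.3922).
e_1·a_2 = (-0.5883)·(-1) + 0.5883·(-3) + (-0.3922)·(-3) + (-0.3922)·1 = -0.3922.
u_2 = a_2 + 0.3922·e_1 = (-1.2308, -2.7692, -3.1538, 0.8462).
‖u_2‖ = 4.4549, so e_2 = (-0.2763, -0.6216, -0.7079, 0.1899).
e_1·a_3 = (-0.5883)·(-3) + 0.5883·1 + (-0.3922)·2 + (-0.3922)·1 = 1.1767; e_2·a_3 = (-0.2763)·(-3) + (-0.6216)·1 + (-0.7079)·2 + 0.1899·1 = -1.0188.
u_3 = a_3 − 1.1767·e_1 + 1.0188·e_2 = (-2.5891, -0.3256, 1.7403, 1.6550).
‖u_3‖ = 3.5465, so e_3 = (-0.7301, -0.0918, 0.4907, 0.4667).

Q = [[-0.5883, -0.2763, -0.7301], [0.5883, -0.6216, -0.0918], [-0.3922, -0.7079, 0.4907], [-0.3922, 0.1899, 0.4667]], R = [[5.0990, -0.3922, 1.1767], [0.0000, 4.4549, -1.0188], [0.0000, 0.0000, 3.5465]]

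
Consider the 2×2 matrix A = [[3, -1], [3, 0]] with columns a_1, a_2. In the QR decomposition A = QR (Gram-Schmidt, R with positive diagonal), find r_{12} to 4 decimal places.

a_1 = (3, 3); ‖a_1‖ = 4.2426, so e_1 = (0.7071, 0.7071).
r_{12} = e_1·a_2 = -0.7071.

r_{12} = -0.7071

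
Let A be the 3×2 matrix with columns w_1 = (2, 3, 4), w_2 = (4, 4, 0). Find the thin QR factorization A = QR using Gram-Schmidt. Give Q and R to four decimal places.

q_1 = w_1/‖w_1‖ = (2, 3, 4)/5.3852 = (0.3714, 0.5571, 0.7428).
r_{12} = q_1·w_2 = 3.7139.
u_2 = w_2 − 3.7139·q_1 = (2.6207, 1.9310, -2.7586).
‖u_2‖ = 4.2670, so q_2 = (0.6142, 0.4526, -0.6465).

Q = [[0.3714, 0.6142], [0.5571, 0.4526], [0.7428, -0.6465]], R = [[5.3852, 3.7139], [0.0000, 4.2670]]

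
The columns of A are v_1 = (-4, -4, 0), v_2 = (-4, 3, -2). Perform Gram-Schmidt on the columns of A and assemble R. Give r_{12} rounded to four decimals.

r_{12} = 0.7071

v_1 = (-4, -4, 0); ‖v_1‖ = 5.6569, so e_1 = (-0.7071, -0.7071, 0.0000).
r_{12} = e_1·v_2 = 0.7071.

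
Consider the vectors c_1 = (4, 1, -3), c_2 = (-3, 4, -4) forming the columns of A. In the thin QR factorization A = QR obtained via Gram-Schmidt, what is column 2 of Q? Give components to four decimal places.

e_2 = (-0.5689, 0.6052, -0.5568)

e_1 = c_1/‖c_1‖ = (4, 1, -3)/5.0990 = (0.7845, 0.1961, -0.5883).
r_{12} = e_1·c_2 = 0.7845.
u_2 = c_2 − 0.7845·e_1 = (-3.6154, 3.8462, -3.5385).
‖u_2‖ = 6.3549, so e_2 = (-0.5689, 0.6052, -0.5568).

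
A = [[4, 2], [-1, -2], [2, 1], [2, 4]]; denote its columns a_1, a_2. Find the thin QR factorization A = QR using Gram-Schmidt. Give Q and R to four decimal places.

e_1 = a_1/‖a_1‖ = (4, -1, 2, 2)/5.0000 = (0.8000, -0.2000, 0.4000, 0.4000).
r_{12} = e_1·a_2 = 4.0000.
u_2 = a_2 − 4.0000·e_1 = (-1.2000, -1.2000, -0.6000, 2.4000).
‖u_2‖ = 3.0000, so e_2 = (-0.4000, -0.4000, -0.2000, 0.8000).

Q = [[0.8000, -0.4000], [-0.2000, -0.4000], [0.4000, -0.2000], [0.4000, 0.8000]], R = [[5.0000, 4.0000], [0.0000, 3.0000]]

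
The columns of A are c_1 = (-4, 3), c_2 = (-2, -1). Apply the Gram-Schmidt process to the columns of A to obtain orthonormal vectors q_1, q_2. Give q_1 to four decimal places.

q_1 = (-0.8000, 0.6000)

q_1 = c_1/‖c_1‖ = (-4, 3)/5.0000 = (-0.8000, 0.6000).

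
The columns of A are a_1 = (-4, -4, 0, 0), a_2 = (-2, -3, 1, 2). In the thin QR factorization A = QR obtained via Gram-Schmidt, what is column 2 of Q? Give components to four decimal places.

e_1 = a_1/‖a_1‖ = (-4, -4, 0, 0)/5.6569 = (-0.7071, -0.7071, 0.0000, 0.0000).
r_{12} = e_1·a_2 = 3.5355.
u_2 = a_2 − 3.5355·e_1 = (0.5000, -0.5000, 1.0000, 2.0000).
‖u_2‖ = 2.3452, so e_2 = (0.2132, -0.2132, 0.4264, 0.8528).

e_2 = (0.2132, -0.2132, 0.4264, 0.8528)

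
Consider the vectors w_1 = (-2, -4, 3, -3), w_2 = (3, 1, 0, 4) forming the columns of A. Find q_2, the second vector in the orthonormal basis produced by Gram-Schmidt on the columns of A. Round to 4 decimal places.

q_2 = (0.5058, -0.3613, 0.4769, 0.6214)

q_1 = w_1/‖w_1‖ = (-2, -4, 3, -3)/6.1644 = (-0.3244, -0.6489, 0.4867, -0.4867).
r_{12} = q_1·w_2 = -3.5689.
u_2 = w_2 + 3.5689·q_1 = (1.8421, -1.3158, 1.7368, 2.2632).
‖u_2‖ = 3.6419, so q_2 = (0.5058, -0.3613, 0.4769, 0.6214).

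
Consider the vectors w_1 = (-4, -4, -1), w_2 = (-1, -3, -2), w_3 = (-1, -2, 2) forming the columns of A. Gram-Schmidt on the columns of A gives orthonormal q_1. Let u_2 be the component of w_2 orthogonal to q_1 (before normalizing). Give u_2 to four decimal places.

u_2 = (1.1818, -0.8182, -1.4545)

w_1 = (-4, -4, -1); ‖w_1‖ = 5.7446, so q_1 = (-0.6963, -0.6963, -0.1741).
q_1·w_2 = (-0.6963)·(-1) + (-0.6963)·(-3) + (-0.1741)·(-2) = 3.1334.
u_2 = w_2 − 3.1334·q_1 = (1.1818, -0.8182, -1.4545).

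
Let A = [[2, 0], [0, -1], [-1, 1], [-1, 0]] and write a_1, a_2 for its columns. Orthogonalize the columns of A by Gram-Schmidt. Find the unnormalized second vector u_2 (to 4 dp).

u_2 = (0.3333, -1.0000, 0.8333, -0.1667)

a_1 = (2, 0, -1, -1); ‖a_1‖ = 2.4495, so e_1 = (0.8165, 0.0000, -0.4082, -0.4082).
e_1·a_2 = 0.8165·0 + 0.0000·(-1) + (-0.4082)·1 + (-0.4082)·0 = -0.4082.
u_2 = a_2 + 0.4082·e_1 = (0.3333, -1.0000, 0.8333, -0.1667).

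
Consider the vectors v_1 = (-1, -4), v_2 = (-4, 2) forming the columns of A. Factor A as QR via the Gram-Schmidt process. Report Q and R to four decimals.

v_1 = (-1, -4); ‖v_1‖ = 4.1231, so e_1 = (-0.2425, -0.9701).
e_1·v_2 = (-0.2425)·(-4) + (-0.9701)·2 = -0.9701.
u_2 = v_2 + 0.9701·e_1 = (-4.2353, 1.0588).
‖u_2‖ = 4.3656, so e_2 = (-0.9701, 0.2425).

Q = [[-0.2425, -0.9701], [-0.9701, 0.2425]], R = [[4.1231, -0.9701], [0.0000, 4.3656]]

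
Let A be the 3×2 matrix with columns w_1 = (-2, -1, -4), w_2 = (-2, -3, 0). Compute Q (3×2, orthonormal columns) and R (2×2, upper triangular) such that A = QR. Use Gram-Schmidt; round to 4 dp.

Q = [[-0.4364, -0.4082], [-0.2182, -0.8165], [-0.8729, 0.4082]], R = [[4.5826, 1.5275], [0.0000, 3.2660]]

e_1 = w_1/‖w_1‖ = (-2, -1, -4)/4.5826 = (-0.4364, -0.2182, -0.8729).
r_{12} = e_1·w_2 = 1.5275.
u_2 = w_2 − 1.5275·e_1 = (-1.3333, -2.6667, 1.3333).
‖u_2‖ = 3.2660, so e_2 = (-0.4082, -0.8165, 0.4082).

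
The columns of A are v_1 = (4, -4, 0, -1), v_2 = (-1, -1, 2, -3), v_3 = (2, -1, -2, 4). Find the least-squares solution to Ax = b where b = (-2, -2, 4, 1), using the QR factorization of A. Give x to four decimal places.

v_1 = (4, -4, 0, -1); ‖v_1‖ = 5.7446, so q_1 = (0.6963, -0.6963, 0.0000, -0.1741).
q_1·v_2 = 0.6963·(-1) + (-0.6963)·(-1) + 0.0000·2 + (-0.1741)·(-3) = 0.5222.
u_2 = v_2 − 0.5222·q_1 = (-1.3636, -0.6364, 2.0000, -2.9091).
‖u_2‖ = 3.8376, so q_2 = (-0.3553, -0.1658, 0.5212, -0.7580).
q_1·v_3 = 0.6963·2 + (-0.6963)·(-1) + 0.0000·(-2) + (-0.1741)·4 = 1.3926; q_2·v_3 = (-0.3553)·2 + (-0.1658)·(-1) + 0.5212·(-2) + (-0.7580)·4 = -4.6193.
u_3 = v_3 − 1.3926·q_1 + 4.6193·q_2 = (-0.6111, -0.7963, 0.4074, 0.7407).
‖u_3‖ = 1.3123, so q_3 = (-0.4657, -0.6068, 0.3104, 0.5644).
Qᵀb = (-0.1741, 2.3689, 3.9511).
Back-substitute: x_3 = 3.9511/1.3123 = 3.0108.
x_2 = (2.3689 + 4.6193·3.0108)/3.8376 = 4.2413.
x_1 = (-0.1741 − 0.5222·4.2413 − 1.3926·3.0108)/5.7446 = -1.1458.

x = (-1.1458, 4.2413, 3.0108)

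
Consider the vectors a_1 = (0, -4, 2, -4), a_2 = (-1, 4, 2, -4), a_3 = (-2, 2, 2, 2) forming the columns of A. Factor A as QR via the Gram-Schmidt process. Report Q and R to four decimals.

Q = [[0.0000, -0.1654, -0.5545], [-0.6667, 0.7351, -0.0693], [0.3333, 0.2940, 0.7119], [-0.6667, -0.5881, 0.4253]], R = [[6.0000, 0.6667, -2.0000], [0.0000, 6.0461, 1.2129], [0.0000, 0.0000, 3.2448]]

a_1 = (0, -4, 2, -4); ‖a_1‖ = 6.0000, so e_1 = (0.0000, -0.6667, 0.3333, -0.6667).
e_1·a_2 = 0.0000·(-1) + (-0.6667)·4 + 0.3333·2 + (-0.6667)·(-4) = 0.6667.
u_2 = a_2 − 0.6667·e_1 = (-1.0000, 4.4444, 1.7778, -3.5556).
‖u_2‖ = 6.0461, so e_2 = (-0.1654, 0.7351, 0.2940, -0.5881).
e_1·a_3 = 0.0000·(-2) + (-0.6667)·2 + 0.3333·2 + (-0.6667)·2 = -2.0000; e_2·a_3 = (-0.1654)·(-2) + 0.7351·2 + 0.2940·2 + (-0.5881)·2 = 1.2129.
u_3 = a_3 + 2.0000·e_1 − 1.2129·e_2 = (-1.7994, -0.2249, 2.3100, 1.3799).
‖u_3‖ = 3.2448, so e_3 = (-0.5545, -0.0693, 0.7119, 0.4253).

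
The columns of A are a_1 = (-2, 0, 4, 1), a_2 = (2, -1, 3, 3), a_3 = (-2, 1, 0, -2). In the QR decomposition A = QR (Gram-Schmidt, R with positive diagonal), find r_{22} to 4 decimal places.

q_1 = a_1/‖a_1‖ = (-2, 0, 4, 1)/4.5826 = (-0.4364, 0.0000, 0.8729, 0.2182).
r_{12} = q_1·a_2 = 2.4004.
u_2 = a_2 − 2.4004·q_1 = (3.0476, -1.0000, 0.9048, 2.4762).
r_{22} = ‖u_2‖ = 4.1519.

r_{22} = 4.1519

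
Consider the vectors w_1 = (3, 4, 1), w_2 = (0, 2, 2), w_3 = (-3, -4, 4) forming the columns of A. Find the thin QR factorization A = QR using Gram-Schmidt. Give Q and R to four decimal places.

w_1 = (3, 4, 1); ‖w_1‖ = 5.0990, so e_1 = (0.5883, 0.7845, 0.1961).
e_1·w_2 = 0.5883·0 + 0.7845·2 + 0.1961·2 = 1.9612.
u_2 = w_2 − 1.9612·e_1 = (-1.1538, 0.4615, 1.6154).
‖u_2‖ = 2.0381, so e_2 = (-0.5661, 0.2265, 0.7926).
e_1·w_3 = 0.5883·(-3) + 0.7845·(-4) + 0.1961·4 = -4.1184; e_2·w_3 = (-0.5661)·(-3) + 0.2265·(-4) + 0.7926·4 = 3.9630.
u_3 = w_3 + 4.1184·e_1 − 3.9630·e_2 = (1.6667, -1.6667, 1.6667).
‖u_3‖ = 2.8868, so e_3 = (0.5774, -0.5774, 0.5774).

Q = [[0.5883, -0.5661, 0.5774], [0.7845, 0.2265, -0.5774], [0.1961, 0.7926, 0.5774]], R = [[5.0990, 1.9612, -4.1184], [0.0000, 2.0381, 3.9630], [0.0000, 0.0000, 2.8868]]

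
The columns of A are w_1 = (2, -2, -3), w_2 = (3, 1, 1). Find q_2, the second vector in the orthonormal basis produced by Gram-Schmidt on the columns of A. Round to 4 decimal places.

q_2 = (0.8714, 0.3379, 0.3557)

w_1 = (2, -2, -3); ‖w_1‖ = 4.1231, so q_1 = (0.4851, -0.4851, -0.7276).
q_1·w_2 = 0.4851·3 + (-0.4851)·1 + (-0.7276)·1 = 0.2425.
u_2 = w_2 − 0.2425·q_1 = (2.8824, 1.1176, 1.1765).
‖u_2‖ = 3.3077, so q_2 = (0.8714, 0.3379, 0.3557).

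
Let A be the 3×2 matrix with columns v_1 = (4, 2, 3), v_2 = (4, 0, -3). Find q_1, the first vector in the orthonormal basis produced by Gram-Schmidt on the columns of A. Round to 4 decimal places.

q_1 = (0.7428, 0.3714, 0.5571)

v_1 = (4, 2, 3); ‖v_1‖ = 5.3852, so q_1 = (0.7428, 0.3714, 0.5571).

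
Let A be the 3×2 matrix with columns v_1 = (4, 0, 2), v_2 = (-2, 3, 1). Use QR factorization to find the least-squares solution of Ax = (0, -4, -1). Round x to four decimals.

x = (-0.4344, -1.1148)

v_1 = (4, 0, 2); ‖v_1‖ = 4.4721, so e_1 = (0.8944, 0.0000, 0.4472).
e_1·v_2 = 0.8944·(-2) + 0.0000·3 + 0.4472·1 = -1.3416.
u_2 = v_2 + 1.3416·e_1 = (-0.8000, 3.0000, 1.6000).
‖u_2‖ = 3.4928, so e_2 = (-0.2290, 0.8589, 0.4581).
Qᵀb = (-0.4472, -3.8937).
Back-substitute: x_2 = -3.8937/3.4928 = -1.1148.
x_1 = (-0.4472 + 1.3416·(-1.1148))/4.4721 = -0.4344.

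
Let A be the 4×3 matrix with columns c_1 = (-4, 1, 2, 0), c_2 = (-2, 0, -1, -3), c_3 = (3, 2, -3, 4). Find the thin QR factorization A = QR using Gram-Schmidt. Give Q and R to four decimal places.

Q = [[-0.8729, -0.2445, -0.1882], [0.2182, -0.0815, 0.6118], [0.4364, -0.4483, -0.6824], [0.0000, -0.8559, 0.3530]], R = [[4.5826, 1.3093, -3.4915], [0.0000, 3.5051, -2.9753], [0.0000, 0.0000, 4.1179]]

c_1 = (-4, 1, 2, 0); ‖c_1‖ = 4.5826, so e_1 = (-0.8729, 0.2182, 0.4364, 0.0000).
e_1·c_2 = (-0.8729)·(-2) + 0.2182·0 + 0.4364·(-1) + 0.0000·(-3) = 1.3093.
u_2 = c_2 − 1.3093·e_1 = (-0.8571, -0.2857, -1.5714, -3.0000).
‖u_2‖ = 3.5051, so e_2 = (-0.2445, -0.0815, -0.4483, -0.8559).
e_1·c_3 = (-0.8729)·3 + 0.2182·2 + 0.4364·(-3) + 0.0000·4 = -3.4915; e_2·c_3 = (-0.2445)·3 + (-0.0815)·2 + (-0.4483)·(-3) + (-0.8559)·4 = -2.9753.
u_3 = c_3 + 3.4915·e_1 + 2.9753·e_2 = (-0.7752, 2.5194, -2.8101, 1.4535).
‖u_3‖ = 4.1179, so e_3 = (-0.1882, 0.6118, -0.6824, 0.3530).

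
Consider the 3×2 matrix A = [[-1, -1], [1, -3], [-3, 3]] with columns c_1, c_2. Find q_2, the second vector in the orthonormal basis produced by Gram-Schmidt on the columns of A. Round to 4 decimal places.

c_1 = (-1, 1, -3); ‖c_1‖ = 3.3166, so q_1 = (-0.3015, 0.3015, -0.9045).
q_1·c_2 = (-0.3015)·(-1) + 0.3015·(-3) + (-0.9045)·3 = -3.3166.
u_2 = c_2 + 3.3166·q_1 = (-2.0000, -2.0000, 0.0000).
‖u_2‖ = 2.8284, so q_2 = (-0.7071, -0.7071, 0.0000).

q_2 = (-0.7071, -0.7071, 0.0000)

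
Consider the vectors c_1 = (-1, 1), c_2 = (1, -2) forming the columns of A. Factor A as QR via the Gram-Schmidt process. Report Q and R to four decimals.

Q = [[-0.7071, -0.7071], [0.7071, -0.7071]], R = [[1.4142, -2.1213], [0.0000, 0.7071]]

c_1 = (-1, 1); ‖c_1‖ = 1.4142, so q_1 = (-0.7071, 0.7071).
q_1·c_2 = (-0.7071)·1 + 0.7071·(-2) = -2.1213.
u_2 = c_2 + 2.1213·q_1 = (-0.5000, -0.5000).
‖u_2‖ = 0.7071, so q_2 = (-0.7071, -0.7071).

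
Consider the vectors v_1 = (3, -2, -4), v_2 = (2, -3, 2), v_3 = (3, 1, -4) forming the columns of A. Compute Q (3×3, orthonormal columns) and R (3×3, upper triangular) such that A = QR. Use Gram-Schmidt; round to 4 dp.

Q = [[0.5571, 0.3911, 0.7326], [-0.3714, -0.6717, 0.6410], [-0.7428, 0.6292, 0.2289]], R = [[5.3852, 0.7428, 4.2710], [0.0000, 4.0556, -2.0151], [0.0000, 0.0000, 1.9230]]

v_1 = (3, -2, -4); ‖v_1‖ = 5.3852, so e_1 = (0.5571, -0.3714, -0.7428).
e_1·v_2 = 0.5571·2 + (-0.3714)·(-3) + (-0.7428)·2 = 0.7428.
u_2 = v_2 − 0.7428·e_1 = (1.5862, -2.7241, 2.5517).
‖u_2‖ = 4.0556, so e_2 = (0.3911, -0.6717, 0.6292).
e_1·v_3 = 0.5571·3 + (-0.3714)·1 + (-0.7428)·(-4) = 4.2710; e_2·v_3 = 0.3911·3 + (-0.6717)·1 + 0.6292·(-4) = -2.0151.
u_3 = v_3 − 4.2710·e_1 + 2.0151·e_2 = (1.4088, 1.2327, 0.4403).
‖u_3‖ = 1.9230, so e_3 = (0.7326, 0.6410, 0.2289).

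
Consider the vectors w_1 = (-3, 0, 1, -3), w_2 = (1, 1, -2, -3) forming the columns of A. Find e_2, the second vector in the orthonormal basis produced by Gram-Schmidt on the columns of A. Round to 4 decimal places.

e_2 = (0.4336, 0.2658, -0.5875, -0.6294)

w_1 = (-3, 0, 1, -3); ‖w_1‖ = 4.3589, so e_1 = (-0.6882, 0.0000, 0.2294, -0.6882).
e_1·w_2 = (-0.6882)·1 + 0.0000·1 + 0.2294·(-2) + (-0.6882)·(-3) = 0.9177.
u_2 = w_2 − 0.9177·e_1 = (1.6316, 1.0000, -2.2105, -2.3684).
‖u_2‖ = 3.7627, so e_2 = (0.4336, 0.2658, -0.5875, -0.6294).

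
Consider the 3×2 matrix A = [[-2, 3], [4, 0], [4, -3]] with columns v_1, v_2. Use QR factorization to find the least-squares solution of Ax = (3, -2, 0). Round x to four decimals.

q_1 = v_1/‖v_1‖ = (-2, 4, 4)/6.0000 = (-0.3333, 0.6667, 0.6667).
r_{12} = q_1·v_2 = -3.0000.
u_2 = v_2 + 3.0000·q_1 = (2.0000, 2.0000, -1.0000).
‖u_2‖ = 3.0000, so q_2 = (0.6667, 0.6667, -0.3333).
Qᵀb = (-2.3333, 0.6667).
Back-substitute: x_2 = 0.6667/3.0000 = 0.2222.
x_1 = (-2.3333 + 3.0000·0.2222)/6.0000 = -0.2778.

x = (-0.2778, 0.2222)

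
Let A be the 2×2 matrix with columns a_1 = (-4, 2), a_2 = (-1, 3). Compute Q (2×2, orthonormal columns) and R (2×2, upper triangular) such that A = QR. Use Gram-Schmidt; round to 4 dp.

Q = [[-0.8944, 0.4472], [0.4472, 0.8944]], R = [[4.4721, 2.2361], [0.0000, 2.2361]]

a_1 = (-4, 2); ‖a_1‖ = 4.4721, so e_1 = (-0.8944, 0.4472).
e_1·a_2 = (-0.8944)·(-1) + 0.4472·3 = 2.2361.
u_2 = a_2 − 2.2361·e_1 = (1.0000, 2.0000).
‖u_2‖ = 2.2361, so e_2 = (0.4472, 0.8944).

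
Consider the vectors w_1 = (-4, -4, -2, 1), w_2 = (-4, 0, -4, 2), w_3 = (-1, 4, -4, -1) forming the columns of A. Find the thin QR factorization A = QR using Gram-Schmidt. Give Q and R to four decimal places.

Q = [[-0.6576, -0.2824, -0.0363], [-0.6576, 0.6675, 0.0182], [-0.3288, -0.6162, -0.4176], [0.1644, 0.3081, -0.9077]], R = [[6.0828, 4.2744, -0.8220], [0.0000, 4.2107, 5.1093], [0.0000, 0.0000, 2.6869]]

e_1 = w_1/‖w_1‖ = (-4, -4, -2, 1)/6.0828 = (-0.6576, -0.6576, -0.3288, 0.1644).
r_{12} = e_1·w_2 = 4.2744.
u_2 = w_2 − 4.2744·e_1 = (-1.1892, 2.8108, -2.5946, 1.2973).
‖u_2‖ = 4.2107, so e_2 = (-0.2824, 0.6675, -0.6162, 0.3081).
r_{13} = e_1·w_3 = -0.8220; r_{23} = e_2·w_3 = 5.1093.
u_3 = w_3 + 0.8220·e_1 − 5.1093·e_2 = (-0.0976, 0.0488, -1.1220, -2.4390).
‖u_3‖ = 2.6869, so e_3 = (-0.0363, 0.0182, -0.4176, -0.9077).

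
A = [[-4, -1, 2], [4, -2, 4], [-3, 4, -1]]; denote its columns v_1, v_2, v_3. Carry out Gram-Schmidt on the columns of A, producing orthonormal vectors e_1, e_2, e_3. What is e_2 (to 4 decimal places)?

e_2 = (-0.6667, -0.1143, 0.7365)

e_1 = v_1/‖v_1‖ = (-4, 4, -3)/6.4031 = (-0.6247, 0.6247, -0.4685).
r_{12} = e_1·v_2 = -2.4988.
u_2 = v_2 + 2.4988·e_1 = (-2.5610, -0.4390, 2.8293).
‖u_2‖ = 3.8414, so e_2 = (-0.6667, -0.1143, 0.7365).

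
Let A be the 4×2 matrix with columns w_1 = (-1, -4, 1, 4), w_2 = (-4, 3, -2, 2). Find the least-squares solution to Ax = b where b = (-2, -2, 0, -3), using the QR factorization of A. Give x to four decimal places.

x = (-0.0662, -0.1252)

q_1 = w_1/‖w_1‖ = (-1, -4, 1, 4)/5.8310 = (-0.1715, -0.6860, 0.1715, 0.6860).
r_{12} = q_1·w_2 = -0.3430.
u_2 = w_2 + 0.3430·q_1 = (-4.0588, 2.7647, -1.9412, 2.2353).
‖u_2‖ = 5.7343, so q_2 = (-0.7078, 0.4821, -0.3385, 0.3898).
Qᵀb = (-0.3430, -0.7181).
Back-substitute: x_2 = -0.7181/5.7343 = -0.1252.
x_1 = (-0.3430 + 0.3430·(-0.1252))/5.8310 = -0.0662.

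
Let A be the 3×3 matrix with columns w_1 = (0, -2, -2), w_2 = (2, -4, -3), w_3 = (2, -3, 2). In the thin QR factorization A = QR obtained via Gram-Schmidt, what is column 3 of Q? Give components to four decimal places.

w_1 = (0, -2, -2); ‖w_1‖ = 2.8284, so q_1 = (0.0000, -0.7071, -0.7071).
q_1·w_2 = 0.0000·2 + (-0.7071)·(-4) + (-0.7071)·(-3) = 4.9497.
u_2 = w_2 − 4.9497·q_1 = (2.0000, -0.5000, 0.5000).
‖u_2‖ = 2.1213, so q_2 = (0.9428, -0.2357, 0.2357).
q_1·w_3 = 0.0000·2 + (-0.7071)·(-3) + (-0.7071)·2 = 0.7071; q_2·w_3 = 0.9428·2 + (-0.2357)·(-3) + 0.2357·2 = 3.0641.
u_3 = w_3 − 0.7071·q_1 − 3.0641·q_2 = (-0.8889, -1.7778, 1.7778).
‖u_3‖ = 2.6667, so q_3 = (-0.3333, -0.6667, 0.6667).

q_3 = (-0.3333, -0.6667, 0.6667)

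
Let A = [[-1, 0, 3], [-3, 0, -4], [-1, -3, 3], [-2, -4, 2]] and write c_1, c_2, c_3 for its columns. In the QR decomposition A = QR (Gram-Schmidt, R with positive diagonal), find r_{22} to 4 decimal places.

r_{22} = 4.1150

c_1 = (-1, -3, -1, -2); ‖c_1‖ = 3.8730, so q_1 = (-0.2582, -0.7746, -0.2582, -0.5164).
q_1·c_2 = (-0.2582)·0 + (-0.7746)·0 + (-0.2582)·(-3) + (-0.5164)·(-4) = 2.8402.
u_2 = c_2 − 2.8402·q_1 = (0.7333, 2.2000, -2.2667, -2.5333).
r_{22} = ‖u_2‖ = 4.1150.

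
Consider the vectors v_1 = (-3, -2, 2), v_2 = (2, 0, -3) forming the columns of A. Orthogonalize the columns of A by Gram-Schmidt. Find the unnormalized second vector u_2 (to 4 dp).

q_1 = v_1/‖v_1‖ = (-3, -2, 2)/4.1231 = (-0.7276, -0.4851, 0.4851).
r_{12} = q_1·v_2 = -2.9104.
u_2 = v_2 + 2.9104·q_1 = (-0.1176, -1.4118, -1.5882).

u_2 = (-0.1176, -1.4118, -1.5882)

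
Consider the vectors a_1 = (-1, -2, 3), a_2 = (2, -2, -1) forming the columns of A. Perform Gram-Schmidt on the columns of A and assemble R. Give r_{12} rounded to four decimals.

r_{12} = -0.2673

a_1 = (-1, -2, 3); ‖a_1‖ = 3.7417, so e_1 = (-0.2673, -0.5345, 0.8018).
r_{12} = e_1·a_2 = -0.2673.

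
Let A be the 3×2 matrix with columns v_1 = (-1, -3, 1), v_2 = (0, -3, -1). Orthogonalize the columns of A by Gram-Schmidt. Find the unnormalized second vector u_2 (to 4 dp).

u_2 = (0.7273, -0.8182, -1.7273)

v_1 = (-1, -3, 1); ‖v_1‖ = 3.3166, so q_1 = (-0.3015, -0.9045, 0.3015).
q_1·v_2 = (-0.3015)·0 + (-0.9045)·(-3) + 0.3015·(-1) = 2.4121.
u_2 = v_2 − 2.4121·q_1 = (0.7273, -0.8182, -1.7273).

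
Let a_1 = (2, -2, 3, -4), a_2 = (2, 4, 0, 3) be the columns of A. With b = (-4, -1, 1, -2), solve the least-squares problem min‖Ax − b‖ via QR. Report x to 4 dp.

x = (-0.2040, -0.7332)

q_1 = a_1/‖a_1‖ = (2, -2, 3, -4)/5.7446 = (0.3482, -0.3482, 0.5222, -0.6963).
r_{12} = q_1·a_2 = -2.7852.
u_2 = a_2 + 2.7852·q_1 = (2.9697, 3.0303, 1.4545, 1.0606).
‖u_2‖ = 4.6090, so q_2 = (0.6443, 0.6575, 0.3156, 0.2301).
Qᵀb = (0.8704, -3.3795).
Back-substitute: x_2 = -3.3795/4.6090 = -0.7332.
x_1 = (0.8704 + 2.7852·(-0.7332))/5.7446 = -0.2040.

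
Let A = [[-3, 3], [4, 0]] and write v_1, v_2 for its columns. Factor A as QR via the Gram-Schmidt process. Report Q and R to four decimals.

Q = [[-0.6000, 0.8000], [0.8000, 0.6000]], R = [[5.0000, -1.8000], [0.0000, 2.4000]]

v_1 = (-3, 4); ‖v_1‖ = 5.0000, so e_1 = (-0.6000, 0.8000).
e_1·v_2 = (-0.6000)·3 + 0.8000·0 = -1.8000.
u_2 = v_2 + 1.8000·e_1 = (1.9200, 1.4400).
‖u_2‖ = 2.4000, so e_2 = (0.8000, 0.6000).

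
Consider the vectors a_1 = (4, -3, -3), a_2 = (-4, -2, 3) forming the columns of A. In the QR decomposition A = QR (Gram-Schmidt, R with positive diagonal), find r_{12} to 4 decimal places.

a_1 = (4, -3, -3); ‖a_1‖ = 5.8310, so q_1 = (0.6860, -0.5145, -0.5145).
r_{12} = q_1·a_2 = -3.2585.

r_{12} = -3.2585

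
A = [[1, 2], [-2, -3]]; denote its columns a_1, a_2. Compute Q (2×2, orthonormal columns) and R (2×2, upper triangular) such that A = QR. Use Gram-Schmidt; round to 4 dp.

a_1 = (1, -2); ‖a_1‖ = 2.2361, so e_1 = (0.4472, -0.8944).
e_1·a_2 = 0.4472·2 + (-0.8944)·(-3) = 3.5777.
u_2 = a_2 − 3.5777·e_1 = (0.4000, 0.2000).
‖u_2‖ = 0.4472, so e_2 = (0.8944, 0.4472).

Q = [[0.4472, 0.8944], [-0.8944, 0.4472]], R = [[2.2361, 3.5777], [0.0000, 0.4472]]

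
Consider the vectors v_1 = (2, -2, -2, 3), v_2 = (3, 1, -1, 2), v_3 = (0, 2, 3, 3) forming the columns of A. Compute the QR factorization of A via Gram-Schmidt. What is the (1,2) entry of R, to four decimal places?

r_{12} = 2.6186

q_1 = v_1/‖v_1‖ = (2, -2, -2, 3)/4.5826 = (0.4364, -0.4364, -0.4364, 0.6547).
r_{12} = q_1·v_2 = 2.6186.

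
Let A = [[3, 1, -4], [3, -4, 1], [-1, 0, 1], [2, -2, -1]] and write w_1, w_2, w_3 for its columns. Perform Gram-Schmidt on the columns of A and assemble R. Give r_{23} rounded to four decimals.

e_1 = w_1/‖w_1‖ = (3, 3, -1, 2)/4.7958 = (0.6255, 0.6255, -0.2085, 0.4170).
r_{12} = e_1·w_2 = -2.7107.
u_2 = w_2 + 2.7107·e_1 = (2.6957, -2.3043, -0.5652, -0.8696).
‖u_2‖ = 3.6949, so e_2 = (0.7296, -0.6237, -0.1530, -0.2353).
r_{23} = e_2·w_3 = -3.4595.

r_{23} = -3.4595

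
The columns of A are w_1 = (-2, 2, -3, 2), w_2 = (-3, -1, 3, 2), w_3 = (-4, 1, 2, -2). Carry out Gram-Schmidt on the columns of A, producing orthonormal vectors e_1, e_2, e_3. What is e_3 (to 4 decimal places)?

w_1 = (-2, 2, -3, 2); ‖w_1‖ = 4.5826, so e_1 = (-0.4364, 0.4364, -0.6547, 0.4364).
e_1·w_2 = (-0.4364)·(-3) + 0.4364·(-1) + (-0.6547)·3 + 0.4364·2 = -0.2182.
u_2 = w_2 + 0.2182·e_1 = (-3.0952, -0.9048, 2.8571, 2.0952).
‖u_2‖ = 4.7909, so e_2 = (-0.6461, -0.1889, 0.5964, 0.4373).
e_1·w_3 = (-0.4364)·(-4) + 0.4364·1 + (-0.6547)·2 + 0.4364·(-2) = 0.0000; e_2·w_3 = (-0.6461)·(-4) + (-0.1889)·1 + 0.5964·2 + 0.4373·(-2) = 2.7135.
u_3 = w_3 − 0.0000·e_1 − 2.7135·e_2 = (-2.2469, 1.5124, 0.3817, -3.1867).
‖u_3‖ = 4.1996, so e_3 = (-0.5350, 0.3601, 0.0909, -0.7588).

e_3 = (-0.5350, 0.3601, 0.0909, -0.7588)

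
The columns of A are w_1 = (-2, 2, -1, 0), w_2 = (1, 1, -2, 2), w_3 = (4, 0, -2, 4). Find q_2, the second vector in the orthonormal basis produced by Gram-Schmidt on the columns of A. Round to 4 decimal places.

w_1 = (-2, 2, -1, 0); ‖w_1‖ = 3.0000, so q_1 = (-0.6667, 0.6667, -0.3333, 0.0000).
q_1·w_2 = (-0.6667)·1 + 0.6667·1 + (-0.3333)·(-2) + 0.0000·2 = 0.6667.
u_2 = w_2 − 0.6667·q_1 = (1.4444, 0.5556, -1.7778, 2.0000).
‖u_2‖ = 3.0912, so q_2 = (0.4673, 0.1797, -0.5751, 0.6470).

q_2 = (0.4673, 0.1797, -0.5751, 0.6470)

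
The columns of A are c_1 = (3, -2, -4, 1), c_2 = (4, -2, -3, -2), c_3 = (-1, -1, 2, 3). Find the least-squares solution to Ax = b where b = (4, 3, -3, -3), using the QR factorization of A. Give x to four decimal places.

c_1 = (3, -2, -4, 1); ‖c_1‖ = 5.4772, so q_1 = (0.5477, -0.3651, -0.7303, 0.1826).
q_1·c_2 = 0.5477·4 + (-0.3651)·(-2) + (-0.7303)·(-3) + 0.1826·(-2) = 4.7469.
u_2 = c_2 − 4.7469·q_1 = (1.4000, -0.2667, 0.4667, -2.8667).
‖u_2‖ = 3.2352, so q_2 = (0.4327, -0.0824, 0.1442, -0.8861).
q_1·c_3 = 0.5477·(-1) + (-0.3651)·(-1) + (-0.7303)·2 + 0.1826·3 = -1.0954; q_2·c_3 = 0.4327·(-1) + (-0.0824)·(-1) + 0.1442·2 + (-0.8861)·3 = -2.7201.
u_3 = c_3 + 1.0954·q_1 + 2.7201·q_2 = (0.7771, -1.6242, 1.5924, 0.7898).
‖u_3‖ = 2.5301, so q_3 = (0.3071, -0.6420, 0.6294, 0.3122).
Qᵀb = (2.7386, 3.7092, -3.5220).
Back-substitute: x_3 = -3.5220/2.5301 = -1.3920.
x_2 = (3.7092 + 2.7201·(-1.3920))/3.2352 = -0.0239.
x_1 = (2.7386 − 4.7469·(-0.0239) + 1.0954·(-1.3920))/5.4772 = 0.2423.

x = (0.2423, -0.0239, -1.3920)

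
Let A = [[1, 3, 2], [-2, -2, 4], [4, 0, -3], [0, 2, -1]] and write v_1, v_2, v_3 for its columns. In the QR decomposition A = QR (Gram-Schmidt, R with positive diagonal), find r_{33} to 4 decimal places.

v_1 = (1, -2, 4, 0); ‖v_1‖ = 4.5826, so q_1 = (0.2182, -0.4364, 0.8729, 0.0000).
q_1·v_2 = 0.2182·3 + (-0.4364)·(-2) + 0.8729·0 + 0.0000·2 = 1.5275.
u_2 = v_2 − 1.5275·q_1 = (2.6667, -1.3333, -1.3333, 2.0000).
‖u_2‖ = 3.8297, so q_2 = (0.6963, -0.3482, -0.3482, 0.5222).
q_1·v_3 = 0.2182·2 + (-0.4364)·4 + 0.8729·(-3) + 0.0000·(-1) = -3.9279; q_2·v_3 = 0.6963·2 + (-0.3482)·4 + (-0.3482)·(-3) + 0.5222·(-1) = 0.5222.
u_3 = v_3 + 3.9279·q_1 − 0.5222·q_2 = (2.4935, 2.4675, 0.6104, -1.2727).
r_{33} = ‖u_3‖ = 3.7814.

r_{33} = 3.7814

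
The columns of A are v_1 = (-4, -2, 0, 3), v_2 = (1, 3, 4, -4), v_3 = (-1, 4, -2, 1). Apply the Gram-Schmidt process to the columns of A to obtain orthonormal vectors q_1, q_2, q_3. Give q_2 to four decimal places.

v_1 = (-4, -2, 0, 3); ‖v_1‖ = 5.3852, so q_1 = (-0.7428, -0.3714, 0.0000, 0.5571).
q_1·v_2 = (-0.7428)·1 + (-0.3714)·3 + 0.0000·4 + 0.5571·(-4) = -4.0853.
u_2 = v_2 + 4.0853·q_1 = (-2.0345, 1.4828, 4.0000, -1.7241).
‖u_2‖ = 5.0309, so q_2 = (-0.4044, 0.2947, 0.7951, -0.3427).

q_2 = (-0.4044, 0.2947, 0.7951, -0.3427)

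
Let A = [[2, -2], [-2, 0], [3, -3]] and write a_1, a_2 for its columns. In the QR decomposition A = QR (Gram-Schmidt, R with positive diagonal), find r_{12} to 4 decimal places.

r_{12} = -3.1530

a_1 = (2, -2, 3); ‖a_1‖ = 4.1231, so q_1 = (0.4851, -0.4851, 0.7276).
r_{12} = q_1·a_2 = -3.1530.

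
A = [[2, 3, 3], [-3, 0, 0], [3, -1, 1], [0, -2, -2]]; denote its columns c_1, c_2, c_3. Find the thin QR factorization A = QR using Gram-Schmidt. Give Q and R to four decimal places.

e_1 = c_1/‖c_1‖ = (2, -3, 3, 0)/4.6904 = (0.4264, -0.6396, 0.6396, 0.0000).
r_{12} = e_1·c_2 = 0.6396.
u_2 = c_2 − 0.6396·e_1 = (2.7273, 0.4091, -1.4091, -2.0000).
‖u_2‖ = 3.6866, so e_2 = (0.7398, 0.1110, -0.3822, -0.5425).
r_{13} = e_1·c_3 = 1.9188; r_{23} = e_2·c_3 = 2.9221.
u_3 = c_3 − 1.9188·e_1 − 2.9221·e_2 = (0.0201, 0.9030, 0.8896, -0.4147).
‖u_3‖ = 1.3339, so e_3 = (0.0150, 0.6770, 0.6669, -0.3109).

Q = [[0.4264, 0.7398, 0.0150], [-0.6396, 0.1110, 0.6770], [0.6396, -0.3822, 0.6669], [0.0000, -0.5425, -0.3109]], R = [[4.6904, 0.6396, 1.9188], [0.0000, 3.6866, 2.9221], [0.0000, 0.0000, 1.3339]]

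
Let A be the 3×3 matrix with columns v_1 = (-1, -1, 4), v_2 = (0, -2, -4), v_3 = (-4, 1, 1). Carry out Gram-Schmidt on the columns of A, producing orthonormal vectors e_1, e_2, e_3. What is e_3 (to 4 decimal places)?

e_3 = (-0.9370, 0.3123, -0.1562)

e_1 = v_1/‖v_1‖ = (-1, -1, 4)/4.2426 = (-0.2357, -0.2357, 0.9428).
r_{12} = e_1·v_2 = -3.2998.
u_2 = v_2 + 3.2998·e_1 = (-0.7778, -2.7778, -0.8889).
‖u_2‖ = 3.0185, so e_2 = (-0.2577, -0.9203, -0.2945).
r_{13} = e_1·v_3 = 1.6499; r_{23} = e_2·v_3 = -0.1841.
u_3 = v_3 − 1.6499·e_1 + 0.1841·e_2 = (-3.6585, 1.2195, -0.6098).
‖u_3‖ = 3.9043, so e_3 = (-0.9370, 0.3123, -0.1562).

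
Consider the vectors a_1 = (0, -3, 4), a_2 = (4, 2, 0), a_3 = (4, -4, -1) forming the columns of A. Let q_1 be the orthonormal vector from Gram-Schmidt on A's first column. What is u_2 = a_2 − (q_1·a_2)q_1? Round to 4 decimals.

q_1 = a_1/‖a_1‖ = (0, -3, 4)/5.0000 = (0.0000, -0.6000, 0.8000).
r_{12} = q_1·a_2 = -1.2000.
u_2 = a_2 + 1.2000·q_1 = (4.0000, 1.2800, 0.9600).

u_2 = (4.0000, 1.2800, 0.9600)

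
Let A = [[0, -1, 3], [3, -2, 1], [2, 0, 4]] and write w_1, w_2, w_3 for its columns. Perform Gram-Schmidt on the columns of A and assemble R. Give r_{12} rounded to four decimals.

w_1 = (0, 3, 2); ‖w_1‖ = 3.6056, so e_1 = (0.0000, 0.8321, 0.5547).
r_{12} = e_1·w_2 = -1.6641.

r_{12} = -1.6641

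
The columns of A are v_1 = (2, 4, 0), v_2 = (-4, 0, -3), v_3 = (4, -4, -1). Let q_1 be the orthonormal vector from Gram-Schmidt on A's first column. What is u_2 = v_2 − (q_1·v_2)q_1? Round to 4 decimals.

v_1 = (2, 4, 0); ‖v_1‖ = 4.4721, so q_1 = (0.4472, 0.8944, 0.0000).
q_1·v_2 = 0.4472·(-4) + 0.8944·0 + 0.0000·(-3) = -1.7889.
u_2 = v_2 + 1.7889·q_1 = (-3.2000, 1.6000, -3.0000).

u_2 = (-3.2000, 1.6000, -3.0000)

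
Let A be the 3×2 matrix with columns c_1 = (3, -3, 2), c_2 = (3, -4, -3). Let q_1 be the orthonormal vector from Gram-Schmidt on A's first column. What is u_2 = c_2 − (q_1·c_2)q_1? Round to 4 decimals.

u_2 = (0.9545, -1.9545, -4.3636)

c_1 = (3, -3, 2); ‖c_1‖ = 4.6904, so q_1 = (0.6396, -0.6396, 0.4264).
q_1·c_2 = 0.6396·3 + (-0.6396)·(-4) + 0.4264·(-3) = 3.1980.
u_2 = c_2 − 3.1980·q_1 = (0.9545, -1.9545, -4.3636).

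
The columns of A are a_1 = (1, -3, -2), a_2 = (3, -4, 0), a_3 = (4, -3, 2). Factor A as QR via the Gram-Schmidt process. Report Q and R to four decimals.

Q = [[0.2673, 0.6454, 0.7155], [-0.8018, -0.2630, 0.5367], [-0.5345, 0.7171, -0.4472]], R = [[3.7417, 4.0089, 2.4054], [0.0000, 2.9881, 4.8048], [0.0000, 0.0000, 0.3578]]

a_1 = (1, -3, -2); ‖a_1‖ = 3.7417, so q_1 = (0.2673, -0.8018, -0.5345).
q_1·a_2 = 0.2673·3 + (-0.8018)·(-4) + (-0.5345)·0 = 4.0089.
u_2 = a_2 − 4.0089·q_1 = (1.9286, -0.7857, 2.1429).
‖u_2‖ = 2.9881, so q_2 = (0.6454, -0.2630, 0.7171).
q_1·a_3 = 0.2673·4 + (-0.8018)·(-3) + (-0.5345)·2 = 2.4054; q_2·a_3 = 0.6454·4 + (-0.2630)·(-3) + 0.7171·2 = 4.8048.
u_3 = a_3 − 2.4054·q_1 − 4.8048·q_2 = (0.2560, 0.1920, -0.1600).
‖u_3‖ = 0.3578, so q_3 = (0.7155, 0.5367, -0.4472).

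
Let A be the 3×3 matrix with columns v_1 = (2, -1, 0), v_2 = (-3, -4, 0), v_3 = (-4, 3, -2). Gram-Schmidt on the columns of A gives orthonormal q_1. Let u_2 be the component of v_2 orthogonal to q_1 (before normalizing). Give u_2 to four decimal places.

v_1 = (2, -1, 0); ‖v_1‖ = 2.2361, so q_1 = (0.8944, -0.4472, 0.0000).
q_1·v_2 = 0.8944·(-3) + (-0.4472)·(-4) + 0.0000·0 = -0.8944.
u_2 = v_2 + 0.8944·q_1 = (-2.2000, -4.4000, 0.0000).

u_2 = (-2.2000, -4.4000, 0.0000)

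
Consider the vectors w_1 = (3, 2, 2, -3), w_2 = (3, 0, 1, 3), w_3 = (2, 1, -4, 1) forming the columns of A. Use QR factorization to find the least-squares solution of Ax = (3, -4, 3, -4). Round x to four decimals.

w_1 = (3, 2, 2, -3); ‖w_1‖ = 5.0990, so e_1 = (0.5883, 0.3922, 0.3922, -0.5883).
e_1·w_2 = 0.5883·3 + 0.3922·0 + 0.3922·1 + (-0.5883)·3 = 0.3922.
u_2 = w_2 − 0.3922·e_1 = (2.7692, -0.1538, 0.8462, 3.2308).
‖u_2‖ = 4.3412, so e_2 = (0.6379, -0.0354, 0.1949, 0.7442).
e_1·w_3 = 0.5883·2 + 0.3922·1 + 0.3922·(-4) + (-0.5883)·1 = -0.5883; e_2·w_3 = 0.6379·2 + (-0.0354)·1 + 0.1949·(-4) + 0.7442·1 = 1.2049.
u_3 = w_3 + 0.5883·e_1 − 1.2049·e_2 = (1.5776, 1.2735, -4.0041, -0.2429).
‖u_3‖ = 4.4947, so e_3 = (0.3510, 0.2833, -0.8909, -0.0540).
Qᵀb = (3.7262, -0.3367, -2.5368).
Back-substitute: x_3 = -2.5368/4.4947 = -0.5644.
x_2 = (-0.3367 − 1.2049·(-0.5644))/4.3412 = 0.0791.
x_1 = (3.7262 − 0.3922·0.0791 + 0.5883·(-0.5644))/5.0990 = 0.6596.

x = (0.6596, 0.0791, -0.5644)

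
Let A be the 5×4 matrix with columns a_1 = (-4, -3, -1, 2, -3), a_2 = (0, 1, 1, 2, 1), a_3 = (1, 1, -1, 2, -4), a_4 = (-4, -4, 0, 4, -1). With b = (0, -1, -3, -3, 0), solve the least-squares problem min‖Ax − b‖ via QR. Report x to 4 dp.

x = (-0.0407, -1.4328, -0.1509, -0.0308)

a_1 = (-4, -3, -1, 2, -3); ‖a_1‖ = 6.2450, so q_1 = (-0.6405, -0.4804, -0.1601, 0.3203, -0.4804).
q_1·a_2 = (-0.6405)·0 + (-0.4804)·1 + (-0.1601)·1 + 0.3203·2 + (-0.4804)·1 = -0.4804.
u_2 = a_2 + 0.4804·q_1 = (-0.3077, 0.7692, 0.9231, 2.1538, 0.7692).
‖u_2‖ = 2.6018, so q_2 = (-0.1183, 0.2957, 0.3548, 0.8278, 0.2957).
q_1·a_3 = (-0.6405)·1 + (-0.4804)·1 + (-0.1601)·(-1) + 0.3203·2 + (-0.4804)·(-4) = 1.6013; q_2·a_3 = (-0.1183)·1 + 0.2957·1 + 0.3548·(-1) + 0.8278·2 + 0.2957·(-4) = 0.2957.
u_3 = a_3 − 1.6013·q_1 − 0.2957·q_2 = (2.0606, 1.6818, -0.8485, 1.2424, -3.3182).
‖u_3‖ = 4.5109, so q_3 = (0.4568, 0.3728, -0.1881, 0.2754, -0.7356).
q_1·a_4 = (-0.6405)·(-4) + (-0.4804)·(-4) + (-0.1601)·0 + 0.3203·4 + (-0.4804)·(-1) = 6.2450; q_2·a_4 = (-0.1183)·(-4) + 0.2957·(-4) + 0.3548·0 + 0.8278·4 + 0.2957·(-1) = 2.3061; q_3·a_4 = 0.4568·(-4) + 0.3728·(-4) + (-0.1881)·0 + 0.2754·4 + (-0.7356)·(-1) = -1.4813.
u_4 = a_4 − 6.2450·q_1 − 2.3061·q_2 + 1.4813·q_3 = (0.9494, -1.1296, -0.0968, 0.4989, 0.2286).
‖u_4‖ = 1.5772, so q_4 = (0.6019, -0.7162, -0.0614, 0.3163, 0.1449).
Qᵀb = (0.0000, -3.8435, -0.6348, -0.0486).
Back-substitute: x_4 = -0.0486/1.5772 = -0.0308.
x_3 = (-0.6348 + 1.4813·(-0.0308))/4.5109 = -0.1509.
x_2 = (-3.8435 − 0.2957·(-0.1509) − 2.3061·(-0.0308))/2.6018 = -1.4328.
x_1 = (0.0000 + 0.4804·(-1.4328) − 1.6013·(-0.1509) − 6.2450·(-0.0308))/6.2450 = -0.0407.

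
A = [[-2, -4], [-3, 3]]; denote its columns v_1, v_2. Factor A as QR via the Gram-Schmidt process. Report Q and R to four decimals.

q_1 = v_1/‖v_1‖ = (-2, -3)/3.6056 = (-0.5547, -0.8321).
r_{12} = q_1·v_2 = -0.2774.
u_2 = v_2 + 0.2774·q_1 = (-4.1538, 2.7692).
‖u_2‖ = 4.9923, so q_2 = (-0.8321, 0.5547).

Q = [[-0.5547, -0.8321], [-0.8321, 0.5547]], R = [[3.6056, -0.2774], [0.0000, 4.9923]]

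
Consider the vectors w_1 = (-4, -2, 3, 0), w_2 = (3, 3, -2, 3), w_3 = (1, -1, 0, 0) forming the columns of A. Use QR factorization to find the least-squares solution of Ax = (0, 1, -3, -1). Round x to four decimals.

w_1 = (-4, -2, 3, 0); ‖w_1‖ = 5.3852, so q_1 = (-0.7428, -0.3714, 0.5571, 0.0000).
q_1·w_2 = (-0.7428)·3 + (-0.3714)·3 + 0.5571·(-2) + 0.0000·3 = -4.4567.
u_2 = w_2 + 4.4567·q_1 = (-0.3103, 1.3448, 0.4828, 3.0000).
‖u_2‖ = 3.3374, so q_2 = (-0.0930, 0.4030, 0.1447, 0.8989).
q_1·w_3 = (-0.7428)·1 + (-0.3714)·(-1) + 0.5571·0 + 0.0000·0 = -0.3714; q_2·w_3 = (-0.0930)·1 + 0.4030·(-1) + 0.1447·0 + 0.8989·0 = -0.4960.
u_3 = w_3 + 0.3714·q_1 + 0.4960·q_2 = (0.6780, -0.9381, 0.2786, 0.4458).
‖u_3‖ = 1.2713, so q_3 = (0.5333, -0.7379, 0.2192, 0.3507).
Qᵀb = (-2.0426, -0.9299, -1.7462).
Back-substitute: x_3 = -1.7462/1.2713 = -1.3736.
x_2 = (-0.9299 + 0.4960·(-1.3736))/3.3374 = -0.4828.
x_1 = (-2.0426 + 4.4567·(-0.4828) + 0.3714·(-1.3736))/5.3852 = -0.8736.

x = (-0.8736, -0.4828, -1.3736)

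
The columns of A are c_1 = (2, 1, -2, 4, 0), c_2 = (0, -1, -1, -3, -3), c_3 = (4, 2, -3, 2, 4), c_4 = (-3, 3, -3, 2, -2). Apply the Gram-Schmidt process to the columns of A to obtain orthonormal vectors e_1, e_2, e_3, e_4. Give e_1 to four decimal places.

c_1 = (2, 1, -2, 4, 0); ‖c_1‖ = 5.0000, so e_1 = (0.4000, 0.2000, -0.4000, 0.8000, 0.0000).

e_1 = (0.4000, 0.2000, -0.4000, 0.8000, 0.0000)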